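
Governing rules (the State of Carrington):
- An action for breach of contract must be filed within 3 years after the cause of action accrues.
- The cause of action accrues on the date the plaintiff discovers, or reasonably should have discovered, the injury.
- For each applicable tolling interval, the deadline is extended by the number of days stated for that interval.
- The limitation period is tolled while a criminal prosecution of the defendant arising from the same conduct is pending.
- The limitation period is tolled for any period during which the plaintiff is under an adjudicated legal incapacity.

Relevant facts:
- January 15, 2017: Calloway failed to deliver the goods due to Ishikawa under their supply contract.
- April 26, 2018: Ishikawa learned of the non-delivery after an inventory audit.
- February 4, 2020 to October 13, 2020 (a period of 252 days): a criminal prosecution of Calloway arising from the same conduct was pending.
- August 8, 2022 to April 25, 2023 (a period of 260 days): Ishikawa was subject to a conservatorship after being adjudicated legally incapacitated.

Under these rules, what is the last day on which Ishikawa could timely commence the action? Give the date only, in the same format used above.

January 3, 2022

Accrual is tied to discovery, so the period began on April 26, 2018 rather than on January 15, 2017 when the act occurred.
The untolled deadline — 3 years after April 26, 2018 — is April 26, 2021.
The period was tolled for 252 days by the pending criminal prosecution (February 4, 2020 to October 13, 2020), pushing the deadline to January 3, 2022.
By the time the plaintiff's legal incapacity began on August 8, 2022, the limitation period had already expired on January 3, 2022; that interval cannot revive it.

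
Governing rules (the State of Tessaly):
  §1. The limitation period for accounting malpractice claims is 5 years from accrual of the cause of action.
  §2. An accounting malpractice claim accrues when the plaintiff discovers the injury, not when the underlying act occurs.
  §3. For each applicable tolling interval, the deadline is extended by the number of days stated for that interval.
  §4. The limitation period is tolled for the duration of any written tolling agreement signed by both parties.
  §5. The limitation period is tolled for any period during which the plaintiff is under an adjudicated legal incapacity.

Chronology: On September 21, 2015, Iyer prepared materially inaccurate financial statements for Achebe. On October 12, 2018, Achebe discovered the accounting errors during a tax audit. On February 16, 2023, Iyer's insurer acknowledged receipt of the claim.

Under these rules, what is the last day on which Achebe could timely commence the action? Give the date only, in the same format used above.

Under the discovery rule, the claim accrued on October 12, 2018, when Achebe discovered the injury — not on the September 21, 2015 date of the underlying act.
The untolled deadline — 5 years after October 12, 2018 — is October 12, 2023.
None of the other events listed affects the running of the period under the stated rules.

October 12, 2023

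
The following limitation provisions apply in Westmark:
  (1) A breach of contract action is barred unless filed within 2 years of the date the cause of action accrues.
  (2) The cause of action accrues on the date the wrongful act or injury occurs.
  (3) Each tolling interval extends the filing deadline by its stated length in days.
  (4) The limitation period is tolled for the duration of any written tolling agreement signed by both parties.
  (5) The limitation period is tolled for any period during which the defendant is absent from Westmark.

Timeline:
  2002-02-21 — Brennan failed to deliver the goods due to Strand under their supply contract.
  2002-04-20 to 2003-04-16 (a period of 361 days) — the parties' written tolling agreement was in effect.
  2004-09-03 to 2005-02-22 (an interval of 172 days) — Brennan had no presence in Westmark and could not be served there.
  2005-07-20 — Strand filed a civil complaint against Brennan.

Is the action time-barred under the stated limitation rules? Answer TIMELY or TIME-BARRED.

The claim accrued on 2002-02-21, when the wrongful act occurred.
Adding the 2 years base period to 2002-02-21 gives a deadline of 2004-02-21, before any tolling.
Because the written tolling agreement ran from 2002-04-20 to 2003-04-16, the deadline is extended by 361 days to 2005-02-16.
The period was tolled for 172 days by the defendant's absence from the jurisdiction (2004-09-03 to 2005-02-22), pushing the deadline to 2005-08-07.
Strand filed on 2005-07-20, before the 2005-08-07 deadline, so the action is timely.

TIMELY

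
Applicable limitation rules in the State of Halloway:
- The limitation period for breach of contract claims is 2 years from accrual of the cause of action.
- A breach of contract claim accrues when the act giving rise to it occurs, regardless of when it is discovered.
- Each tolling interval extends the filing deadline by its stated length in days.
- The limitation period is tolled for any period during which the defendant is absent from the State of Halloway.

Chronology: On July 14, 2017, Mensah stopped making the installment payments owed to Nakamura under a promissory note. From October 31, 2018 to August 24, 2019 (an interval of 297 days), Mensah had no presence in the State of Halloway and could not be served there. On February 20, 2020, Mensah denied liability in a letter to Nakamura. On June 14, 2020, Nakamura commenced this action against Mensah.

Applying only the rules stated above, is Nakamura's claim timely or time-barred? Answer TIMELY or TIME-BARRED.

TIME-BARRED

The limitation period began to run on July 14, 2017.
2 years from July 14, 2017 is July 14, 2019.
Because the defendant's absence from the jurisdiction ran from October 31, 2018 to August 24, 2019, the deadline is extended by 297 days to May 6, 2020.
The other events in the timeline have no effect on the limitation period under the stated rules.
Nakamura filed on June 14, 2020, after the May 6, 2020 deadline, so the action is time-barred.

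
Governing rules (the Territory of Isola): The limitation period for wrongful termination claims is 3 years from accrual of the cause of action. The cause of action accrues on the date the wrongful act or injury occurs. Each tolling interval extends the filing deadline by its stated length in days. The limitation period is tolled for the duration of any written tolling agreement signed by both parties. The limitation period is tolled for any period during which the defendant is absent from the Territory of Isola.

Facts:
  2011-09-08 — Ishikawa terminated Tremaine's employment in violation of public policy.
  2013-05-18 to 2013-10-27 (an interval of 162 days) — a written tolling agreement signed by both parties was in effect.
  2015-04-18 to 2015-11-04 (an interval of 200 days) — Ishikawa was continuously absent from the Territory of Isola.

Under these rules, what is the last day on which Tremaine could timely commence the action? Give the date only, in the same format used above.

The cause of action accrued on 2011-09-08, the date of the act.
The untolled deadline — 3 years after 2011-09-08 — is 2014-09-08.
The written tolling agreement from 2013-05-18 to 2013-10-27 tolled the period for 162 days, extending the deadline to 2015-02-17.
By the time the defendant's absence from the jurisdiction began on 2015-04-18, the limitation period had already expired on 2015-02-17; that interval cannot revive it.

2015-02-17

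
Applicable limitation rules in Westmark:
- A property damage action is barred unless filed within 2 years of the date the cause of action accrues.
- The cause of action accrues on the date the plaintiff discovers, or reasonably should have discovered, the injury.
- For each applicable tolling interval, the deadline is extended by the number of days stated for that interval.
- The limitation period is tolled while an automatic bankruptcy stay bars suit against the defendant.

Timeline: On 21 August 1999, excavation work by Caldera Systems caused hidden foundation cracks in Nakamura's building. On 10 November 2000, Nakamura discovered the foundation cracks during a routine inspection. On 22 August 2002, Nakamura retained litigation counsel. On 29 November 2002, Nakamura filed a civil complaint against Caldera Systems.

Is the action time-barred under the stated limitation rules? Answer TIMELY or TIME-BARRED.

Under the discovery rule, the claim accrued on 10 November 2000, when Nakamura discovered the injury — not on the 21 August 1999 date of the underlying act.
2 years from 10 November 2000 is 10 November 2002.
Nothing else in the chronology tolls or restarts the period.
Filing on 29 November 2002 missed the 10 November 2002 deadline — the action is time-barred.

TIME-BARRED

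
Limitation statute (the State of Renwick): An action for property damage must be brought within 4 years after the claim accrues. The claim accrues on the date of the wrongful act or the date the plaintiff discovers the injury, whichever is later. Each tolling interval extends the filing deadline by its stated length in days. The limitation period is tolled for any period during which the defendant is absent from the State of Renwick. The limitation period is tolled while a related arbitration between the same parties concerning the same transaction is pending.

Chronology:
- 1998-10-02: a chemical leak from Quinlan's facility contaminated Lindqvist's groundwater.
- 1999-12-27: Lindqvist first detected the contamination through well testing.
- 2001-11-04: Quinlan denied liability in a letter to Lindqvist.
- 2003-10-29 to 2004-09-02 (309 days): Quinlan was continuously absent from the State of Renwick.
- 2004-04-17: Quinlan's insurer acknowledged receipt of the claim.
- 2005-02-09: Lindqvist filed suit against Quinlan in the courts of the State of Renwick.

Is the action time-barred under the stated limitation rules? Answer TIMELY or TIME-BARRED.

TIME-BARRED

Because discovery on 1999-12-27 post-dates the 1998-10-02 act, accrual under the later-of rule falls on 1999-12-27.
4 years from 1999-12-27 is 2003-12-27.
The period was tolled for 309 days by the defendant's absence from the jurisdiction (2003-10-29 to 2004-09-02), pushing the deadline to 2004-10-31.
None of the other events listed affects the running of the period under the stated rules.
Lindqvist filed on 2005-02-09, after the 2004-10-31 deadline, so the action is time-barred.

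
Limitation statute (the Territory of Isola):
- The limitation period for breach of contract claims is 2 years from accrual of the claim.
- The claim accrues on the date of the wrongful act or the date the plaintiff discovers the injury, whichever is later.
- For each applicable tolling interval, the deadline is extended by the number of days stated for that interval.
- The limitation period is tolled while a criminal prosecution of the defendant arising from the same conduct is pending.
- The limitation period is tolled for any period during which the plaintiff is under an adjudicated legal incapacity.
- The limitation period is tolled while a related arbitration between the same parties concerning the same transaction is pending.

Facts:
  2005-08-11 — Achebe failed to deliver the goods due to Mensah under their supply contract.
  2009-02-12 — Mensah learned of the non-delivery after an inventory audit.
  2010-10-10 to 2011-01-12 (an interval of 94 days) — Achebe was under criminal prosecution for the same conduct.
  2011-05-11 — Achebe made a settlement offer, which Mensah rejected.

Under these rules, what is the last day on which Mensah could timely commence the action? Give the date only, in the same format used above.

2011-05-17

Because discovery on 2009-02-12 post-dates the 2005-08-11 act, accrual under the later-of rule falls on 2009-02-12.
The untolled deadline — 2 years after 2009-02-12 — is 2011-02-12.
The pending criminal prosecution from 2010-10-10 to 2011-01-12 tolled the period for 94 days, extending the deadline to 2011-05-17.
None of the other events listed affects the running of the period under the stated rules.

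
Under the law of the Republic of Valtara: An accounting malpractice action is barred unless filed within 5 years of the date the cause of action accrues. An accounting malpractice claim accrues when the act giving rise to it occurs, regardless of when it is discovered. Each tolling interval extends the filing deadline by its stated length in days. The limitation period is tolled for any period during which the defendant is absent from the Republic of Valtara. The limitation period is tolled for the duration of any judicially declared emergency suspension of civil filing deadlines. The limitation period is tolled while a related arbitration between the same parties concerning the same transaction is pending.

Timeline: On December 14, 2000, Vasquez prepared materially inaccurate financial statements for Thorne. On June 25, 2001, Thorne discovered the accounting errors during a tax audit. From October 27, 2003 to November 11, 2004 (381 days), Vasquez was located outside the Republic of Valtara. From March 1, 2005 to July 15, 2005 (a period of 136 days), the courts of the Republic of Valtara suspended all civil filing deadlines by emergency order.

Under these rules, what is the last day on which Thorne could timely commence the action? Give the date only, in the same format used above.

May 15, 2007

Because the rule ties accrual to occurrence, the claim accrued on December 14, 2000, not on the June 25, 2001 discovery date.
The untolled deadline — 5 years after December 14, 2000 — is December 14, 2005.
The defendant's absence from the jurisdiction from October 27, 2003 to November 11, 2004 tolled the period for 381 days, extending the deadline to December 30, 2006.
The period was tolled for 136 days by the emergency suspension of filing deadlines (March 1, 2005 to July 15, 2005), pushing the deadline to May 15, 2007.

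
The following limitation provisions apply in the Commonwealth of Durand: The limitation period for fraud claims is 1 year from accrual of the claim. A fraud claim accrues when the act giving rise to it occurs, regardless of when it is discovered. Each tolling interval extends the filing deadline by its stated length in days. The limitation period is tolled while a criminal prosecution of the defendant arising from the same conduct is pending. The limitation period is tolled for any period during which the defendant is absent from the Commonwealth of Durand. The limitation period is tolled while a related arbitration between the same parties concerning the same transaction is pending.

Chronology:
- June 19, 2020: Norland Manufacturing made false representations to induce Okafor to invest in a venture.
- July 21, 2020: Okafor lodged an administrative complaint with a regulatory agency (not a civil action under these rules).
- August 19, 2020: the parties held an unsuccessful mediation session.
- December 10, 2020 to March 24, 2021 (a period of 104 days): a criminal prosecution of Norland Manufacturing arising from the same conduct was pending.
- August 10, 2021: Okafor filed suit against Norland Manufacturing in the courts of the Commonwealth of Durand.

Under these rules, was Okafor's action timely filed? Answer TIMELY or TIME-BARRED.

The limitation period began to run on June 19, 2020.
The untolled deadline — 1 year after June 19, 2020 — is June 19, 2021.
The period was tolled for 104 days by the pending criminal prosecution (December 10, 2020 to March 24, 2021), pushing the deadline to October 1, 2021.
None of the other events listed affects the running of the period under the stated rules.
Okafor filed on August 10, 2021, before the October 1, 2021 deadline, so the action is timely.

TIMELY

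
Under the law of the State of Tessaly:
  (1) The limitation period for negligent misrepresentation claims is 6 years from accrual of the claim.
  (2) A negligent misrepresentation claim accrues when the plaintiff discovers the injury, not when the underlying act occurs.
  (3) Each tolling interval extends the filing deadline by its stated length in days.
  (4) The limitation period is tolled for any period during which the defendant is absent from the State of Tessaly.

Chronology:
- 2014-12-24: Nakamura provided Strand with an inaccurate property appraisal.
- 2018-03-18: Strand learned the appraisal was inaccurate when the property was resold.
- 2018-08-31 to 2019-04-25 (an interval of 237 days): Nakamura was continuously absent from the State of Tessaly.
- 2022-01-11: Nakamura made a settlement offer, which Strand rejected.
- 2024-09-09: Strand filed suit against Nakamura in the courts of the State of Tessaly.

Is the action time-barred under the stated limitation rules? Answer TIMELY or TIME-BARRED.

TIMELY

Accrual is tied to discovery, so the period began on 2018-03-18 rather than on 2014-12-24 when the act occurred.
Adding the 6 years base period to 2018-03-18 gives a deadline of 2024-03-18, before any tolling.
The period was tolled for 237 days by the defendant's absence from the jurisdiction (2018-08-31 to 2019-04-25), pushing the deadline to 2024-11-10.
The other events in the timeline have no effect on the limitation period under the stated rules.
Strand filed on 2024-09-09, before the 2024-11-10 deadline, so the action is timely.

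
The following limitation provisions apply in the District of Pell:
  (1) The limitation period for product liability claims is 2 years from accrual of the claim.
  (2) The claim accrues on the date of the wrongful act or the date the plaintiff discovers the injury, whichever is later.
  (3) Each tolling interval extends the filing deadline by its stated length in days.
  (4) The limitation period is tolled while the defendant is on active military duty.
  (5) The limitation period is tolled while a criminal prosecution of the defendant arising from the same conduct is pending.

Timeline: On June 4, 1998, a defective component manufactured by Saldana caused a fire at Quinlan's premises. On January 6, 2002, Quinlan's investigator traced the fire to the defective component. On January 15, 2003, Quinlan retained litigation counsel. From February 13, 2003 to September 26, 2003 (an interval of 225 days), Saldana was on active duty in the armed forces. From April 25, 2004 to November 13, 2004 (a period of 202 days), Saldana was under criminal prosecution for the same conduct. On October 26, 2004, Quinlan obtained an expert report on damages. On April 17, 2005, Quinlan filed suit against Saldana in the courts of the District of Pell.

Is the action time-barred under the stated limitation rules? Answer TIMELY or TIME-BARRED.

TIME-BARRED

Because discovery on January 6, 2002 post-dates the June 4, 1998 act, accrual under the later-of rule falls on January 6, 2002.
Adding the 2 years base period to January 6, 2002 gives a deadline of January 6, 2004, before any tolling.
Because the defendant's active military service ran from February 13, 2003 to September 26, 2003, the deadline is extended by 225 days to August 18, 2004.
The period was tolled for 202 days by the pending criminal prosecution (April 25, 2004 to November 13, 2004), pushing the deadline to March 8, 2005.
None of the other events listed affects the running of the period under the stated rules.
The April 17, 2005 filing falls after the March 8, 2005 deadline; the claim is time-barred.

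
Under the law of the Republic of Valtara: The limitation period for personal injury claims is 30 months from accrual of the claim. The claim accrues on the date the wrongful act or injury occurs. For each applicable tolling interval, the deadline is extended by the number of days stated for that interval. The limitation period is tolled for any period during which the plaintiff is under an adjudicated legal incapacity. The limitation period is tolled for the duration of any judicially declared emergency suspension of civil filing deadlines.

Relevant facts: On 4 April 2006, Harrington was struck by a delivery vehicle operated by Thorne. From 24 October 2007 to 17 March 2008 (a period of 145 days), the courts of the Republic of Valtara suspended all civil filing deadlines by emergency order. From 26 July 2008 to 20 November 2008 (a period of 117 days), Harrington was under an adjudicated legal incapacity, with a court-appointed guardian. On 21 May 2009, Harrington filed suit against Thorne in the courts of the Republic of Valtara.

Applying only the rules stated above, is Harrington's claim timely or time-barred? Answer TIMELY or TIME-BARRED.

The claim accrued on 4 April 2006, the date of the act.
30 months from 4 April 2006 is 4 October 2008.
Because the emergency suspension of filing deadlines ran from 24 October 2007 to 17 March 2008, the deadline is extended by 145 days to 26 February 2009.
The plaintiff's legal incapacity from 26 July 2008 to 20 November 2008 tolled the period for 117 days, extending the deadline to 23 June 2009.
The 21 May 2009 filing precedes the 23 June 2009 deadline; the claim is timely.

TIMELY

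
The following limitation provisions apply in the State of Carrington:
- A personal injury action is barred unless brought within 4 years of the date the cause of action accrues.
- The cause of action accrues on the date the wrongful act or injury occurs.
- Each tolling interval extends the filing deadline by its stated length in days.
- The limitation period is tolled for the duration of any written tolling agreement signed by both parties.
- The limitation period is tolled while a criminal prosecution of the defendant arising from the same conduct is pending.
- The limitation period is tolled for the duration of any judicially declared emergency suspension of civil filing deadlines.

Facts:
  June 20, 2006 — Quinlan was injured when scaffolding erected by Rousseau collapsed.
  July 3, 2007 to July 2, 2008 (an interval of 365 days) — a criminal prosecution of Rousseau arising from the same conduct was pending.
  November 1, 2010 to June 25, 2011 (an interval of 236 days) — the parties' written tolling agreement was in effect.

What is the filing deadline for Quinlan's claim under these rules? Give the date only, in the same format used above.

The limitation period began to run on June 20, 2006.
Adding the 4 years base period to June 20, 2006 gives a deadline of June 20, 2010, before any tolling.
The period was tolled for 365 days by the pending criminal prosecution (July 3, 2007 to July 2, 2008), pushing the deadline to June 20, 2011.
The written tolling agreement from November 1, 2010 to June 25, 2011 tolled the period for 236 days, extending the deadline to February 11, 2012.

February 11, 2012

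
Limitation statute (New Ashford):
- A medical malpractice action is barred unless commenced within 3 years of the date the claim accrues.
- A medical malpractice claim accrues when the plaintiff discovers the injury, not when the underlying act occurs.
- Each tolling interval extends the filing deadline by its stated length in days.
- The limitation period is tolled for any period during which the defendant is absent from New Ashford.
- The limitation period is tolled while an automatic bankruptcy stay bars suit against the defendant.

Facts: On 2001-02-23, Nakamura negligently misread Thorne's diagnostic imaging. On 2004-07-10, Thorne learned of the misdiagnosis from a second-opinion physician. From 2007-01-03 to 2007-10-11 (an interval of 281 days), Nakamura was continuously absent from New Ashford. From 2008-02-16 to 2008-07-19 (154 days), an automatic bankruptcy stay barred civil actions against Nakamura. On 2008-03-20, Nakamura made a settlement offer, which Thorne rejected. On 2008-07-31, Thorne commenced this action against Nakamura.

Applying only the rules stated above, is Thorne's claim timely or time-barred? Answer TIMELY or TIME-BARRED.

Accrual is tied to discovery, so the period began on 2004-07-10 rather than on 2001-02-23 when the act occurred.
Adding the 3 years base period to 2004-07-10 gives a deadline of 2007-07-10, before any tolling.
The period was tolled for 281 days by the defendant's absence from the jurisdiction (2007-01-03 to 2007-10-11), pushing the deadline to 2008-04-16.
The period was tolled for 154 days by the automatic bankruptcy stay (2008-02-16 to 2008-07-19), pushing the deadline to 2008-09-17.
The other events in the timeline have no effect on the limitation period under the stated rules.
The 2008-07-31 filing precedes the 2008-09-17 deadline; the claim is timely.

TIMELY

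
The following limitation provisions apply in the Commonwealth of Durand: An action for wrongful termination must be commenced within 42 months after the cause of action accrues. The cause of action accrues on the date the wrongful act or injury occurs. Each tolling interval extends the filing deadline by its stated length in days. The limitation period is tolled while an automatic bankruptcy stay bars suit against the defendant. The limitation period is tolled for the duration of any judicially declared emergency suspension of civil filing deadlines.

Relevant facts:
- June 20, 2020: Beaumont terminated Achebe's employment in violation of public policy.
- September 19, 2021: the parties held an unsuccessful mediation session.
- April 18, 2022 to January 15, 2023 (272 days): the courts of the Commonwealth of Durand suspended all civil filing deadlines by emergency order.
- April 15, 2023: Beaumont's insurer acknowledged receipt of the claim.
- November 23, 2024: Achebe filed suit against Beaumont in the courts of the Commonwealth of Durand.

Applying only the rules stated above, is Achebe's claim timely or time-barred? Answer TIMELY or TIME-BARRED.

TIME-BARRED

The limitation period began to run on June 20, 2020.
42 months from June 20, 2020 is December 20, 2023.
The period was tolled for 272 days by the emergency suspension of filing deadlines (April 18, 2022 to January 15, 2023), pushing the deadline to September 17, 2024.
None of the other events listed affects the running of the period under the stated rules.
The November 23, 2024 filing falls after the September 17, 2024 deadline; the claim is time-barred.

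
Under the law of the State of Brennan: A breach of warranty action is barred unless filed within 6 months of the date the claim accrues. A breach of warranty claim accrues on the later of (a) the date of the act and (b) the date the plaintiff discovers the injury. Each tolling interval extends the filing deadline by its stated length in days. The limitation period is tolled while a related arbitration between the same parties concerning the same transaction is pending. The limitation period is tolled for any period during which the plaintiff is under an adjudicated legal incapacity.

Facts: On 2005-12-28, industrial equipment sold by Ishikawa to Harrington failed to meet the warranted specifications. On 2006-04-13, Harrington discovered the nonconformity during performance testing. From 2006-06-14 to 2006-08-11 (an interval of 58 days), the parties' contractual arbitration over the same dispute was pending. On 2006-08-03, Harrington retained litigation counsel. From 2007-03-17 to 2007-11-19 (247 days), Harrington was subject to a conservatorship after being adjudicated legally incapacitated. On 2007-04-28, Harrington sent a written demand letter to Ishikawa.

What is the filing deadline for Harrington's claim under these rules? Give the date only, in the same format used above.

2006-12-10

Taking the later of the act (2005-12-28) and discovery (2006-04-13), the claim accrued on 2006-04-13.
The untolled deadline — 6 months after 2006-04-13 — is 2006-10-13.
Because the pending related arbitration ran from 2006-06-14 to 2006-08-11, the deadline is extended by 58 days to 2006-12-10.
By the time the plaintiff's legal incapacity began on 2007-03-17, the limitation period had already expired on 2006-12-10; that interval cannot revive it.
The other events in the timeline have no effect on the limitation period under the stated rules.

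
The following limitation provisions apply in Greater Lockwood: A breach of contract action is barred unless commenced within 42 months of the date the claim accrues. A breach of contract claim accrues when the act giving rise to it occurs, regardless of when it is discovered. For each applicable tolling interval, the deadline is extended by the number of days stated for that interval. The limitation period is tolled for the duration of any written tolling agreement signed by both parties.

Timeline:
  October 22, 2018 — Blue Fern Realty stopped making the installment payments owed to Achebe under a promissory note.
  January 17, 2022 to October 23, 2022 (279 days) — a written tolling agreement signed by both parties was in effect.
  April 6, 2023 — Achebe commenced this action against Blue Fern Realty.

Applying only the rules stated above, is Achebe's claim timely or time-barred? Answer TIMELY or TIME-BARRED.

The limitation period began to run on October 22, 2018.
42 months from October 22, 2018 is April 22, 2022.
The period was tolled for 279 days by the written tolling agreement (January 17, 2022 to October 23, 2022), pushing the deadline to January 26, 2023.
Filing on April 6, 2023 missed the January 26, 2023 deadline — the action is time-barred.

TIME-BARRED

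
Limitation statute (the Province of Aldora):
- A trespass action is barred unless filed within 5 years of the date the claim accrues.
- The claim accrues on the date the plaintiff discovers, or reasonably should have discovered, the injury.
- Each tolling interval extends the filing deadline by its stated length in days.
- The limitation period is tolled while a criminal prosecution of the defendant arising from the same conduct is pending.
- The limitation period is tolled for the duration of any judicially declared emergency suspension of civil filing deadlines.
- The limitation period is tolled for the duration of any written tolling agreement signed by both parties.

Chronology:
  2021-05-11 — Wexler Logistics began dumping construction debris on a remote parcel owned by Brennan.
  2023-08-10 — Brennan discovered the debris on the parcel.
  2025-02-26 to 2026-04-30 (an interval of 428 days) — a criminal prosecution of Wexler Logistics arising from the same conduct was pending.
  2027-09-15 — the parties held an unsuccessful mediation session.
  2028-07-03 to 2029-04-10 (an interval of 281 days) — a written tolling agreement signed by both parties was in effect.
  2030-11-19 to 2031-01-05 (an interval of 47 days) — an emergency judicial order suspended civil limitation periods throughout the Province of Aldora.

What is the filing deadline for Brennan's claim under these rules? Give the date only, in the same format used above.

Under the discovery rule, the claim accrued on 2023-08-10, when Brennan discovered the injury — not on the 2021-05-11 date of the underlying act.
5 years from 2023-08-10 is 2028-08-10.
The period was tolled for 428 days by the pending criminal prosecution (2025-02-26 to 2026-04-30), pushing the deadline to 2029-10-12.
Because the written tolling agreement ran from 2028-07-03 to 2029-04-10, the deadline is extended by 281 days to 2030-07-20.
The emergency suspension of filing deadlines starting 2030-11-19 came too late — the period had run on 2030-07-20 — and so does not extend the deadline.
The other events in the timeline have no effect on the limitation period under the stated rules.

2030-07-20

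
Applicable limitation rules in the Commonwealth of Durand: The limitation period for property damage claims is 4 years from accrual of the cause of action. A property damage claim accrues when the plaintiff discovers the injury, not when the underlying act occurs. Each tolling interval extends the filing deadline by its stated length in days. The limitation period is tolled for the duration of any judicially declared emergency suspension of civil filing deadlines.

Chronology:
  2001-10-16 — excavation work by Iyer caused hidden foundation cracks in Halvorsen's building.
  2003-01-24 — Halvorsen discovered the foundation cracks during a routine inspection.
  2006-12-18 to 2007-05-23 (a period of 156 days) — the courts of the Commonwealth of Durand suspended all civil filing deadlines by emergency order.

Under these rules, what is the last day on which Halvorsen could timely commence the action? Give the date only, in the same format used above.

2007-06-29

The claim did not accrue until Halvorsen discovered the injury on 2003-01-24; the 2001-10-16 act date does not start the clock under the stated rule.
4 years from 2003-01-24 is 2007-01-24.
The period was tolled for 156 days by the emergency suspension of filing deadlines (2006-12-18 to 2007-05-23), pushing the deadline to 2007-06-29.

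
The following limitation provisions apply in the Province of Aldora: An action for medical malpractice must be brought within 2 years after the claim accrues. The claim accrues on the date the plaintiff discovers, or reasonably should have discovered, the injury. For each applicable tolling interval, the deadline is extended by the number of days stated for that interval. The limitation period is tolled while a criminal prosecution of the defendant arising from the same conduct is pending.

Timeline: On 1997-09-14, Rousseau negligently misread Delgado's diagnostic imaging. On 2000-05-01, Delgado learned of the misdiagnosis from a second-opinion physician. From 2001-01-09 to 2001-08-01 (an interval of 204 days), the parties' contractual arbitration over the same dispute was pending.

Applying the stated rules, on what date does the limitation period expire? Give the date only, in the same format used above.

The claim did not accrue until Delgado discovered the injury on 2000-05-01; the 1997-09-14 act date does not start the clock under the stated rule.
The untolled deadline — 2 years after 2000-05-01 — is 2002-05-01.
No stated provision tolls the period for a pending arbitration, so the interval from 2001-01-09 to 2001-08-01 has no effect on the deadline.

2002-05-01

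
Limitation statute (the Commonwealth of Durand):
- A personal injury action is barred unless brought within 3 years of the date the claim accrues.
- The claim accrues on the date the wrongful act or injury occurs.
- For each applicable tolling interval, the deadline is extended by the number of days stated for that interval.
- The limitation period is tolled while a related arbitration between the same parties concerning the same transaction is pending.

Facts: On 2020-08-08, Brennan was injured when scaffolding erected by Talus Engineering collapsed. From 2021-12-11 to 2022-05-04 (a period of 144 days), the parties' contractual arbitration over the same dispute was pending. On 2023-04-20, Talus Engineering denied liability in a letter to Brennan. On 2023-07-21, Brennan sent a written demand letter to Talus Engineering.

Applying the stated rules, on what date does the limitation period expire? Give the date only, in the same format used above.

The limitation period began to run on 2020-08-08.
3 years from 2020-08-08 is 2023-08-08.
The period was tolled for 144 days by the pending related arbitration (2021-12-11 to 2022-05-04), pushing the deadline to 2023-12-30.
None of the other events listed affects the running of the period under the stated rules.

2023-12-30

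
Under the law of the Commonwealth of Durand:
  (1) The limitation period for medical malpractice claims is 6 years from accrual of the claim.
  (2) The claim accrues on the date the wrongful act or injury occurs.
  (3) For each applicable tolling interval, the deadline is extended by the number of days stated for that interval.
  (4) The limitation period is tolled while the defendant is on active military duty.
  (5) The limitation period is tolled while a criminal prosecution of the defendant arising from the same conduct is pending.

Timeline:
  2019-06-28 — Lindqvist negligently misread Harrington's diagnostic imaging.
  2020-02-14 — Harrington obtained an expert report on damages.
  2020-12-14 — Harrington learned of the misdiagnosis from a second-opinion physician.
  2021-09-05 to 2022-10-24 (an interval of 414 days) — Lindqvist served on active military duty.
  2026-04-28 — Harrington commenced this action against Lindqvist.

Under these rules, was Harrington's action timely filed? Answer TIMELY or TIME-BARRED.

Accrual is governed by the date of the act, so the period began to run on 2019-06-28; the later discovery on 2020-12-14 is irrelevant under the stated rule.
Adding the 6 years base period to 2019-06-28 gives a deadline of 2025-06-28, before any tolling.
The period was tolled for 414 days by the defendant's active military service (2021-09-05 to 2022-10-24), pushing the deadline to 2026-08-16.
None of the other events listed affects the running of the period under the stated rules.
Filing on 2026-04-28 beat the 2026-08-16 deadline — the action is timely.

TIMELY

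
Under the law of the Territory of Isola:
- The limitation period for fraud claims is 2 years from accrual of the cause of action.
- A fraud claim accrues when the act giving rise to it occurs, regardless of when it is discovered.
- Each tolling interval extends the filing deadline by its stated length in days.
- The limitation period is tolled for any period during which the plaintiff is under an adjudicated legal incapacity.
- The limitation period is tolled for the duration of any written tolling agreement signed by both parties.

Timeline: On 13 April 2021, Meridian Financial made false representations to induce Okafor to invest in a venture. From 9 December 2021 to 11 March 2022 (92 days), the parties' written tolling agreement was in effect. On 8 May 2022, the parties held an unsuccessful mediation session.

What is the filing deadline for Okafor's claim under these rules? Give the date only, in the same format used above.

The cause of action accrued on 13 April 2021, the date of the act.
2 years from 13 April 2021 is 13 April 2023.
The written tolling agreement from 9 December 2021 to 11 March 2022 tolled the period for 92 days, extending the deadline to 14 July 2023.
None of the other events listed affects the running of the period under the stated rules.

14 July 2023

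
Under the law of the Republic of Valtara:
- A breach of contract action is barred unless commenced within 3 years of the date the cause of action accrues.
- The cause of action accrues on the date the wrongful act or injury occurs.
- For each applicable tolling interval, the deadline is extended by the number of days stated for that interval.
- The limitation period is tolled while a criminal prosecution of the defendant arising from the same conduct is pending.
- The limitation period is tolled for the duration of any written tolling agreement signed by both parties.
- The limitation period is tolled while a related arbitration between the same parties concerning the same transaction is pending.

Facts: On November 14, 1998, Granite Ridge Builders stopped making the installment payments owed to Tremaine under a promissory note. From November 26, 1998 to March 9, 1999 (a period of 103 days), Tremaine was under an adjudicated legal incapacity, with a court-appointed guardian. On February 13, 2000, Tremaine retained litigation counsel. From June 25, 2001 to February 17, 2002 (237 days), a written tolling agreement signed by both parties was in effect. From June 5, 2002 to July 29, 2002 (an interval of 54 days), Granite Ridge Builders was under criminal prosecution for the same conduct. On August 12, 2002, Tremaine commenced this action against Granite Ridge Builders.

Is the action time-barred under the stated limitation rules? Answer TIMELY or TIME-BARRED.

The limitation period began to run on November 14, 1998.
The untolled deadline — 3 years after November 14, 1998 — is November 14, 2001.
The written tolling agreement from June 25, 2001 to February 17, 2002 tolled the period for 237 days, extending the deadline to July 9, 2002.
Because the pending criminal prosecution ran from June 5, 2002 to July 29, 2002, the deadline is extended by 54 days to September 1, 2002.
Although the plaintiff's incapacity ran from November 26, 1998 to March 9, 1999, the stated rules do not make that a tolling event, so it is disregarded.
The other events in the timeline have no effect on the limitation period under the stated rules.
Tremaine filed on August 12, 2002, before the September 1, 2002 deadline, so the action is timely.

TIMELY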